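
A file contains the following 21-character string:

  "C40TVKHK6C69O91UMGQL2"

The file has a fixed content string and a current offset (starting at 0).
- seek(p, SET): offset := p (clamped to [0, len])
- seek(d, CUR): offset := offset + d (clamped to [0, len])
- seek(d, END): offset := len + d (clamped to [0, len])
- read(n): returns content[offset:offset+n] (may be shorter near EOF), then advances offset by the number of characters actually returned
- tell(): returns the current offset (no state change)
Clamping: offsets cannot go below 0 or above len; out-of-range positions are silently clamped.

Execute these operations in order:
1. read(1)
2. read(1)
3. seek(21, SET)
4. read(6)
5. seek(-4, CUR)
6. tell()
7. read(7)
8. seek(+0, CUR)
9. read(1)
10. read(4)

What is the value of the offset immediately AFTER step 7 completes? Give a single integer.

Answer: 21

Derivation:
After 1 (read(1)): returned 'C', offset=1
After 2 (read(1)): returned '4', offset=2
After 3 (seek(21, SET)): offset=21
After 4 (read(6)): returned '', offset=21
After 5 (seek(-4, CUR)): offset=17
After 6 (tell()): offset=17
After 7 (read(7)): returned 'GQL2', offset=21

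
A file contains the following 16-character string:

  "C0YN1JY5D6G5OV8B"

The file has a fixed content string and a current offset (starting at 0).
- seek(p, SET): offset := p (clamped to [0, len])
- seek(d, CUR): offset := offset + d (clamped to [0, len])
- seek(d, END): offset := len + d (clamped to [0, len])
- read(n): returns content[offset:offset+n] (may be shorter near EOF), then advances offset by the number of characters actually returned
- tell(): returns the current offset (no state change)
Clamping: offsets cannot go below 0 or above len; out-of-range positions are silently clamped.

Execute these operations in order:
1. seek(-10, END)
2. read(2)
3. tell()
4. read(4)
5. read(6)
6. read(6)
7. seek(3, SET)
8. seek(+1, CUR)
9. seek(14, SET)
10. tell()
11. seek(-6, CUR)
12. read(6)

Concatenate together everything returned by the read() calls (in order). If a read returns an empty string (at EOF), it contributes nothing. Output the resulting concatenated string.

Answer: Y5D6G5OV8BD6G5OV

Derivation:
After 1 (seek(-10, END)): offset=6
After 2 (read(2)): returned 'Y5', offset=8
After 3 (tell()): offset=8
After 4 (read(4)): returned 'D6G5', offset=12
After 5 (read(6)): returned 'OV8B', offset=16
After 6 (read(6)): returned '', offset=16
After 7 (seek(3, SET)): offset=3
After 8 (seek(+1, CUR)): offset=4
After 9 (seek(14, SET)): offset=14
After 10 (tell()): offset=14
After 11 (seek(-6, CUR)): offset=8
After 12 (read(6)): returned 'D6G5OV', offset=14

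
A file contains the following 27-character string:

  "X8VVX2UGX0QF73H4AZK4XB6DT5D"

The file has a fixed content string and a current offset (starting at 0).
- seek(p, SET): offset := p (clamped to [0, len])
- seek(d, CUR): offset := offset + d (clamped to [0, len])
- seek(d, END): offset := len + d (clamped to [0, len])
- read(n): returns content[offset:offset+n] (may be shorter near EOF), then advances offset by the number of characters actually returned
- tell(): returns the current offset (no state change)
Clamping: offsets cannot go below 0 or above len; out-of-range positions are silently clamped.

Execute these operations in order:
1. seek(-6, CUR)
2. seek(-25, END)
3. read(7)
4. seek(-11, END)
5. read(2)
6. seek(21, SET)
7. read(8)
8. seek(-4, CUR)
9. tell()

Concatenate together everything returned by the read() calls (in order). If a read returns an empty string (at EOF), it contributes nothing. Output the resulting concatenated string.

After 1 (seek(-6, CUR)): offset=0
After 2 (seek(-25, END)): offset=2
After 3 (read(7)): returned 'VVX2UGX', offset=9
After 4 (seek(-11, END)): offset=16
After 5 (read(2)): returned 'AZ', offset=18
After 6 (seek(21, SET)): offset=21
After 7 (read(8)): returned 'B6DT5D', offset=27
After 8 (seek(-4, CUR)): offset=23
After 9 (tell()): offset=23

Answer: VVX2UGXAZB6DT5D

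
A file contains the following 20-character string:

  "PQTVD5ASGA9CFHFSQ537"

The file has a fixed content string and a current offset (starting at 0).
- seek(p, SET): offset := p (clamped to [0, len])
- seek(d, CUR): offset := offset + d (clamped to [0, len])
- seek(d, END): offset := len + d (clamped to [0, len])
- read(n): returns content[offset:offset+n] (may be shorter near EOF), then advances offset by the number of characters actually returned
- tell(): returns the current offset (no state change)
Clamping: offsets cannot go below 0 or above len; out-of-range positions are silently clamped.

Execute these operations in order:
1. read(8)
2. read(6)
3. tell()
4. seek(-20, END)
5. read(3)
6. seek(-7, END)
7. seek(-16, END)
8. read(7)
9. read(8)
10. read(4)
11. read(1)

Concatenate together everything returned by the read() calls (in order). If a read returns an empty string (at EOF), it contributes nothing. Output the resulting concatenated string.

Answer: PQTVD5ASGA9CFHPQTD5ASGA9CFHFSQ537

Derivation:
After 1 (read(8)): returned 'PQTVD5AS', offset=8
After 2 (read(6)): returned 'GA9CFH', offset=14
After 3 (tell()): offset=14
After 4 (seek(-20, END)): offset=0
After 5 (read(3)): returned 'PQT', offset=3
After 6 (seek(-7, END)): offset=13
After 7 (seek(-16, END)): offset=4
After 8 (read(7)): returned 'D5ASGA9', offset=11
After 9 (read(8)): returned 'CFHFSQ53', offset=19
After 10 (read(4)): returned '7', offset=20
After 11 (read(1)): returned '', offset=20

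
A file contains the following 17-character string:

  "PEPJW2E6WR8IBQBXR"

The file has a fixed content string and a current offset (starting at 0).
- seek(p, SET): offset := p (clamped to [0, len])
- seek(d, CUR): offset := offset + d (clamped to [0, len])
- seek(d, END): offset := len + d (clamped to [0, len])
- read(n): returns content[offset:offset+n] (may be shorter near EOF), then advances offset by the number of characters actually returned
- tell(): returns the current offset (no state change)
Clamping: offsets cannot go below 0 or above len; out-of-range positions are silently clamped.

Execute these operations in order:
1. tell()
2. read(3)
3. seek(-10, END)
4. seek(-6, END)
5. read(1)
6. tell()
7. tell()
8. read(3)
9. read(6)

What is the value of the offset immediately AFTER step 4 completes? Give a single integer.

After 1 (tell()): offset=0
After 2 (read(3)): returned 'PEP', offset=3
After 3 (seek(-10, END)): offset=7
After 4 (seek(-6, END)): offset=11

Answer: 11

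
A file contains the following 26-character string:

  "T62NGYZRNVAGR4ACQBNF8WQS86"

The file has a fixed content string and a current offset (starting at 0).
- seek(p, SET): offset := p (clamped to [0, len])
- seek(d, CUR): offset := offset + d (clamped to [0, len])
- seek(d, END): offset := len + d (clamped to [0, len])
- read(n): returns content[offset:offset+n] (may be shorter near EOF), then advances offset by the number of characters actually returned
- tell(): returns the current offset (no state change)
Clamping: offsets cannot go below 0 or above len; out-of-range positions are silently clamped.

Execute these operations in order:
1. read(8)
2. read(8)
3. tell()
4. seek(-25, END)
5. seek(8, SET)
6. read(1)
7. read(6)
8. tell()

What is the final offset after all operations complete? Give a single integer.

After 1 (read(8)): returned 'T62NGYZR', offset=8
After 2 (read(8)): returned 'NVAGR4AC', offset=16
After 3 (tell()): offset=16
After 4 (seek(-25, END)): offset=1
After 5 (seek(8, SET)): offset=8
After 6 (read(1)): returned 'N', offset=9
After 7 (read(6)): returned 'VAGR4A', offset=15
After 8 (tell()): offset=15

Answer: 15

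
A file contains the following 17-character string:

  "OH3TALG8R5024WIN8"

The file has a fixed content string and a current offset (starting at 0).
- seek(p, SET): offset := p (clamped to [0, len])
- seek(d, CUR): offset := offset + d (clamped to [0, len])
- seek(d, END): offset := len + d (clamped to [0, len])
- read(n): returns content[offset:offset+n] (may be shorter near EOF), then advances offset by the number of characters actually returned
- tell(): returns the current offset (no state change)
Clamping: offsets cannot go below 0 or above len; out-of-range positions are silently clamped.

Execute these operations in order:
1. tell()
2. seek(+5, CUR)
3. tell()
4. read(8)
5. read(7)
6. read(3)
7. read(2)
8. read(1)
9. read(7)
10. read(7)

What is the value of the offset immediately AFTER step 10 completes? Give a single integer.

After 1 (tell()): offset=0
After 2 (seek(+5, CUR)): offset=5
After 3 (tell()): offset=5
After 4 (read(8)): returned 'LG8R5024', offset=13
After 5 (read(7)): returned 'WIN8', offset=17
After 6 (read(3)): returned '', offset=17
After 7 (read(2)): returned '', offset=17
After 8 (read(1)): returned '', offset=17
After 9 (read(7)): returned '', offset=17
After 10 (read(7)): returned '', offset=17

Answer: 17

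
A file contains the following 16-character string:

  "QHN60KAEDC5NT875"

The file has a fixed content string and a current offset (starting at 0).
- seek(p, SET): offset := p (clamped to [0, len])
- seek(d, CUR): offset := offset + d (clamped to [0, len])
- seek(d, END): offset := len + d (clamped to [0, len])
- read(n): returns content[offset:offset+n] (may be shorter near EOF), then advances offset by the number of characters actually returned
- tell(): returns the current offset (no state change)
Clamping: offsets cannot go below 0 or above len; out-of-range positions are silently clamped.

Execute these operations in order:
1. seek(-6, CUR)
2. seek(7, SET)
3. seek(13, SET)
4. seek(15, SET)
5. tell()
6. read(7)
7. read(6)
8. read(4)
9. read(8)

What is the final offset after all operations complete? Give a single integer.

After 1 (seek(-6, CUR)): offset=0
After 2 (seek(7, SET)): offset=7
After 3 (seek(13, SET)): offset=13
After 4 (seek(15, SET)): offset=15
After 5 (tell()): offset=15
After 6 (read(7)): returned '5', offset=16
After 7 (read(6)): returned '', offset=16
After 8 (read(4)): returned '', offset=16
After 9 (read(8)): returned '', offset=16

Answer: 16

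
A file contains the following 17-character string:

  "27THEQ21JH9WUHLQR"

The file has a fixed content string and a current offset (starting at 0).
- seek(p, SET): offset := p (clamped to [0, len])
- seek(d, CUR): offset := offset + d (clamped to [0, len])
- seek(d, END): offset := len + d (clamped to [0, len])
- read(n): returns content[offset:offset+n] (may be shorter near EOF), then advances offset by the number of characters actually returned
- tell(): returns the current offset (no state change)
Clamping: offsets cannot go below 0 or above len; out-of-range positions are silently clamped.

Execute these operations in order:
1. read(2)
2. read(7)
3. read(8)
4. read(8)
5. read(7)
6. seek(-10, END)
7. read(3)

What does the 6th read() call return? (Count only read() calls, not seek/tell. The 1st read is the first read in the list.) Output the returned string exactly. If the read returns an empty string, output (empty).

After 1 (read(2)): returned '27', offset=2
After 2 (read(7)): returned 'THEQ21J', offset=9
After 3 (read(8)): returned 'H9WUHLQR', offset=17
After 4 (read(8)): returned '', offset=17
After 5 (read(7)): returned '', offset=17
After 6 (seek(-10, END)): offset=7
After 7 (read(3)): returned '1JH', offset=10

Answer: 1JH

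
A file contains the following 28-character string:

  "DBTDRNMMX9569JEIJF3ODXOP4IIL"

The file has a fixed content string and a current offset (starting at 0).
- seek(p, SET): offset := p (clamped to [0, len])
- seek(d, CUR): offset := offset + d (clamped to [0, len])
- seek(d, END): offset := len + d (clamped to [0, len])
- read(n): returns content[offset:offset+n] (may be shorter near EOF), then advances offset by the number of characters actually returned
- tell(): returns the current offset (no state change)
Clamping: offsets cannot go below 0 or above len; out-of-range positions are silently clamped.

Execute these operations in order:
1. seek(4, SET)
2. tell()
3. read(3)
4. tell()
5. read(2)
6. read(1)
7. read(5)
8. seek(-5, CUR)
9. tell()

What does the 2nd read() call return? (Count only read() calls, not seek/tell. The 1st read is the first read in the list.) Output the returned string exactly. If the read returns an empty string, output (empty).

After 1 (seek(4, SET)): offset=4
After 2 (tell()): offset=4
After 3 (read(3)): returned 'RNM', offset=7
After 4 (tell()): offset=7
After 5 (read(2)): returned 'MX', offset=9
After 6 (read(1)): returned '9', offset=10
After 7 (read(5)): returned '569JE', offset=15
After 8 (seek(-5, CUR)): offset=10
After 9 (tell()): offset=10

Answer: MX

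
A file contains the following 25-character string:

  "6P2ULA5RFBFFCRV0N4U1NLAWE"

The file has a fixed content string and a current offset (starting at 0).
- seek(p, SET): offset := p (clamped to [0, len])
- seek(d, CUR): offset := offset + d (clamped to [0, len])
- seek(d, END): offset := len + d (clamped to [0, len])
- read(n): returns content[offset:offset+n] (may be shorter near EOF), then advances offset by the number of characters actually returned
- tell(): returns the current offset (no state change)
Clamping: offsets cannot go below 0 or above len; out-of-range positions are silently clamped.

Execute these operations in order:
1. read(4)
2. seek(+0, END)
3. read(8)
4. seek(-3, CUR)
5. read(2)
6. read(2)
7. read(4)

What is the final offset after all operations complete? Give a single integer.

Answer: 25

Derivation:
After 1 (read(4)): returned '6P2U', offset=4
After 2 (seek(+0, END)): offset=25
After 3 (read(8)): returned '', offset=25
After 4 (seek(-3, CUR)): offset=22
After 5 (read(2)): returned 'AW', offset=24
After 6 (read(2)): returned 'E', offset=25
After 7 (read(4)): returned '', offset=25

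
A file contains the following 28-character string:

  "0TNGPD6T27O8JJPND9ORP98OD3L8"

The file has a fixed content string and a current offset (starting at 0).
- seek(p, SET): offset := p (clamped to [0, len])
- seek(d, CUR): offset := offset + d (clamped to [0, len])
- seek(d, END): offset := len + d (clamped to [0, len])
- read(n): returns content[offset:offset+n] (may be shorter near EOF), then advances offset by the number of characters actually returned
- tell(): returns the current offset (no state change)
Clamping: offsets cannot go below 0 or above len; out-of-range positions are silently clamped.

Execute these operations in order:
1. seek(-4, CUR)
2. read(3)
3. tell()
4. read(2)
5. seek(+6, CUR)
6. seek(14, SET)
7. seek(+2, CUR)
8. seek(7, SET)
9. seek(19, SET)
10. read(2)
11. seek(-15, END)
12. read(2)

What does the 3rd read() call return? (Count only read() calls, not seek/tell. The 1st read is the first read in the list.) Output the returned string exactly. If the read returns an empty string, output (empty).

Answer: RP

Derivation:
After 1 (seek(-4, CUR)): offset=0
After 2 (read(3)): returned '0TN', offset=3
After 3 (tell()): offset=3
After 4 (read(2)): returned 'GP', offset=5
After 5 (seek(+6, CUR)): offset=11
After 6 (seek(14, SET)): offset=14
After 7 (seek(+2, CUR)): offset=16
After 8 (seek(7, SET)): offset=7
After 9 (seek(19, SET)): offset=19
After 10 (read(2)): returned 'RP', offset=21
After 11 (seek(-15, END)): offset=13
After 12 (read(2)): returned 'JP', offset=15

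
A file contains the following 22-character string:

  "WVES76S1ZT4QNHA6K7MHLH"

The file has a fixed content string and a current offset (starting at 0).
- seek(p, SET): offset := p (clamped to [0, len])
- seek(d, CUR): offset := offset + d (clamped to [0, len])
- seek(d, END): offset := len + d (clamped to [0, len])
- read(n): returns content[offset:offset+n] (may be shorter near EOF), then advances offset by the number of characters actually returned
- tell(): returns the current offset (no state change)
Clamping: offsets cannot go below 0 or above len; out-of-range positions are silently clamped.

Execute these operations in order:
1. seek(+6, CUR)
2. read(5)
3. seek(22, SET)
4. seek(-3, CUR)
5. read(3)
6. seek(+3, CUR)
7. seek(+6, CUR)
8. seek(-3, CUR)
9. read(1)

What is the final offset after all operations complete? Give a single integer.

After 1 (seek(+6, CUR)): offset=6
After 2 (read(5)): returned 'S1ZT4', offset=11
After 3 (seek(22, SET)): offset=22
After 4 (seek(-3, CUR)): offset=19
After 5 (read(3)): returned 'HLH', offset=22
After 6 (seek(+3, CUR)): offset=22
After 7 (seek(+6, CUR)): offset=22
After 8 (seek(-3, CUR)): offset=19
After 9 (read(1)): returned 'H', offset=20

Answer: 20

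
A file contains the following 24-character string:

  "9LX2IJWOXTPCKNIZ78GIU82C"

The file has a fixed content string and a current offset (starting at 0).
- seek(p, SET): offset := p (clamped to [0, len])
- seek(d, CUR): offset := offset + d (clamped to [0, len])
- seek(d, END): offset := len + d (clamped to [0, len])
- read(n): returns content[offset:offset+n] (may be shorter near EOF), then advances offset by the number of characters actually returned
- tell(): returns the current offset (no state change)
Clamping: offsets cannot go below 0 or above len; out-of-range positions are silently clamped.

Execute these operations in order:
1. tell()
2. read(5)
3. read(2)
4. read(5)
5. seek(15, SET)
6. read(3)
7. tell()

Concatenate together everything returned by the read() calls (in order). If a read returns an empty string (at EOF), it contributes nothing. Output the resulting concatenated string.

After 1 (tell()): offset=0
After 2 (read(5)): returned '9LX2I', offset=5
After 3 (read(2)): returned 'JW', offset=7
After 4 (read(5)): returned 'OXTPC', offset=12
After 5 (seek(15, SET)): offset=15
After 6 (read(3)): returned 'Z78', offset=18
After 7 (tell()): offset=18

Answer: 9LX2IJWOXTPCZ78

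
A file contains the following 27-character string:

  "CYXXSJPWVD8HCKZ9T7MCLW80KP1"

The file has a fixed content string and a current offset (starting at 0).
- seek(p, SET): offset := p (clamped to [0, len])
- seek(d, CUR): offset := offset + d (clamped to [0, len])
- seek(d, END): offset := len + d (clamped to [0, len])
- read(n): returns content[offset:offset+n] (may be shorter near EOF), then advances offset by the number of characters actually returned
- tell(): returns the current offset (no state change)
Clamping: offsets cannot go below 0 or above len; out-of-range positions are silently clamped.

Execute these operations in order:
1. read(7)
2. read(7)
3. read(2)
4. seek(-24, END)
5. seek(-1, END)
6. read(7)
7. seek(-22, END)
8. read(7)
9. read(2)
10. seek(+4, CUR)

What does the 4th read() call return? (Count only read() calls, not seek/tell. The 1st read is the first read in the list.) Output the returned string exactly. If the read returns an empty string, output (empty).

Answer: 1

Derivation:
After 1 (read(7)): returned 'CYXXSJP', offset=7
After 2 (read(7)): returned 'WVD8HCK', offset=14
After 3 (read(2)): returned 'Z9', offset=16
After 4 (seek(-24, END)): offset=3
After 5 (seek(-1, END)): offset=26
After 6 (read(7)): returned '1', offset=27
After 7 (seek(-22, END)): offset=5
After 8 (read(7)): returned 'JPWVD8H', offset=12
After 9 (read(2)): returned 'CK', offset=14
After 10 (seek(+4, CUR)): offset=18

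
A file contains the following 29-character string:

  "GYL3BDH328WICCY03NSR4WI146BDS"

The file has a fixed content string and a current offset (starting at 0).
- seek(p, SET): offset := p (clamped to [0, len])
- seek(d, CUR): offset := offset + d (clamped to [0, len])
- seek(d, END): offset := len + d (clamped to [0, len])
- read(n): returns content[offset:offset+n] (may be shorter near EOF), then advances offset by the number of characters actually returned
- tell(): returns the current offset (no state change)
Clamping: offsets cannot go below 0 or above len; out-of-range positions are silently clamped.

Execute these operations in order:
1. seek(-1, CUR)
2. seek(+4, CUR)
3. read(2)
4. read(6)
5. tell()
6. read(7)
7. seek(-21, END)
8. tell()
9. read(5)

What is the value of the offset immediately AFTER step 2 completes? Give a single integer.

Answer: 4

Derivation:
After 1 (seek(-1, CUR)): offset=0
After 2 (seek(+4, CUR)): offset=4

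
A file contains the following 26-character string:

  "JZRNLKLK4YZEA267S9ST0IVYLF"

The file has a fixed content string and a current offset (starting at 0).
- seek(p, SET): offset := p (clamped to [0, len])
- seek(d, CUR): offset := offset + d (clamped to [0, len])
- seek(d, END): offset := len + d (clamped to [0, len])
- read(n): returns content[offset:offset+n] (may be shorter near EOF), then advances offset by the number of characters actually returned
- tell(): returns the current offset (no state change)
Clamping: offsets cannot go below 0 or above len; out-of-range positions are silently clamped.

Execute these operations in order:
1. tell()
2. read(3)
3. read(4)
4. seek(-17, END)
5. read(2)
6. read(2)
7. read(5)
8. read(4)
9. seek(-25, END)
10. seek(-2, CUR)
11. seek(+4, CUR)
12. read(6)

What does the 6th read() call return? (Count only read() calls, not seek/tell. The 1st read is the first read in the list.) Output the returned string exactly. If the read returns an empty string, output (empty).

Answer: ST0I

Derivation:
After 1 (tell()): offset=0
After 2 (read(3)): returned 'JZR', offset=3
After 3 (read(4)): returned 'NLKL', offset=7
After 4 (seek(-17, END)): offset=9
After 5 (read(2)): returned 'YZ', offset=11
After 6 (read(2)): returned 'EA', offset=13
After 7 (read(5)): returned '267S9', offset=18
After 8 (read(4)): returned 'ST0I', offset=22
After 9 (seek(-25, END)): offset=1
After 10 (seek(-2, CUR)): offset=0
After 11 (seek(+4, CUR)): offset=4
After 12 (read(6)): returned 'LKLK4Y', offset=10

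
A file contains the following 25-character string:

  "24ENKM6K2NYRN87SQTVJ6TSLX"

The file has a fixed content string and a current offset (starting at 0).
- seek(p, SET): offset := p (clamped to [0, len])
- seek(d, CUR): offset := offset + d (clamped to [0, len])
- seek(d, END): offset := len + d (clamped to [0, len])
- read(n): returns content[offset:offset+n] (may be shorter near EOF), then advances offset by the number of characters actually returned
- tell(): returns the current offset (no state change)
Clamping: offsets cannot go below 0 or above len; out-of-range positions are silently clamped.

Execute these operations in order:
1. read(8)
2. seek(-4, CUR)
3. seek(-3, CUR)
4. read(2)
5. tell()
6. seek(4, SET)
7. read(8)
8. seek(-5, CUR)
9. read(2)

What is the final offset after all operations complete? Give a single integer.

After 1 (read(8)): returned '24ENKM6K', offset=8
After 2 (seek(-4, CUR)): offset=4
After 3 (seek(-3, CUR)): offset=1
After 4 (read(2)): returned '4E', offset=3
After 5 (tell()): offset=3
After 6 (seek(4, SET)): offset=4
After 7 (read(8)): returned 'KM6K2NYR', offset=12
After 8 (seek(-5, CUR)): offset=7
After 9 (read(2)): returned 'K2', offset=9

Answer: 9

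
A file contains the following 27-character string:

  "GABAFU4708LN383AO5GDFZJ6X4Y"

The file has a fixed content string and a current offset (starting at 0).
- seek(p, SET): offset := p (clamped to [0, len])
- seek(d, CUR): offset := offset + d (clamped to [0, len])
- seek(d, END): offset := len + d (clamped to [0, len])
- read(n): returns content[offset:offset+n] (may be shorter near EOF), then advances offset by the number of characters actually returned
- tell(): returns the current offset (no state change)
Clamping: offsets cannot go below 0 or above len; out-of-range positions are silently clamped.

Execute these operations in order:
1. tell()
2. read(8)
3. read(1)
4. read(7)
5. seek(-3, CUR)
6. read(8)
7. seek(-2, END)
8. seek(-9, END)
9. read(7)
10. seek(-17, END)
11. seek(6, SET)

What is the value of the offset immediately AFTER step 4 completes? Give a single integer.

Answer: 16

Derivation:
After 1 (tell()): offset=0
After 2 (read(8)): returned 'GABAFU47', offset=8
After 3 (read(1)): returned '0', offset=9
After 4 (read(7)): returned '8LN383A', offset=16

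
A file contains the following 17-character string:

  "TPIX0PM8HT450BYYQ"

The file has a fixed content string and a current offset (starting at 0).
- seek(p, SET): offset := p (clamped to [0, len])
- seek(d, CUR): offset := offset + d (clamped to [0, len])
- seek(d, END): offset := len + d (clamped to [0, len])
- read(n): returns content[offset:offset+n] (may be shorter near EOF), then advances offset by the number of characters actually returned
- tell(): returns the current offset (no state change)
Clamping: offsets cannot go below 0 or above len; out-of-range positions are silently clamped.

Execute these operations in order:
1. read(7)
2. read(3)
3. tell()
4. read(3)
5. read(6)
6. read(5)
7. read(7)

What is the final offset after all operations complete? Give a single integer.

After 1 (read(7)): returned 'TPIX0PM', offset=7
After 2 (read(3)): returned '8HT', offset=10
After 3 (tell()): offset=10
After 4 (read(3)): returned '450', offset=13
After 5 (read(6)): returned 'BYYQ', offset=17
After 6 (read(5)): returned '', offset=17
After 7 (read(7)): returned '', offset=17

Answer: 17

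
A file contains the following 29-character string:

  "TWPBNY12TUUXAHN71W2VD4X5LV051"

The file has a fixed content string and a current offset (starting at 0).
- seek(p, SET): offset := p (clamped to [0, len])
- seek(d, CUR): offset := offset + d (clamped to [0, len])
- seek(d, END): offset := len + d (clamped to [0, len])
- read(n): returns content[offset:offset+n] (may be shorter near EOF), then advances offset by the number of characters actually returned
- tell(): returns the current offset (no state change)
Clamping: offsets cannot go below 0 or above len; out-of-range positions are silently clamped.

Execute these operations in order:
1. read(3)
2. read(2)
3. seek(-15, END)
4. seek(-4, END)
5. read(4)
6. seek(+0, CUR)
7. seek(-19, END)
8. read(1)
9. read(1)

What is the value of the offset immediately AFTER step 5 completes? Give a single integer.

Answer: 29

Derivation:
After 1 (read(3)): returned 'TWP', offset=3
After 2 (read(2)): returned 'BN', offset=5
After 3 (seek(-15, END)): offset=14
After 4 (seek(-4, END)): offset=25
After 5 (read(4)): returned 'V051', offset=29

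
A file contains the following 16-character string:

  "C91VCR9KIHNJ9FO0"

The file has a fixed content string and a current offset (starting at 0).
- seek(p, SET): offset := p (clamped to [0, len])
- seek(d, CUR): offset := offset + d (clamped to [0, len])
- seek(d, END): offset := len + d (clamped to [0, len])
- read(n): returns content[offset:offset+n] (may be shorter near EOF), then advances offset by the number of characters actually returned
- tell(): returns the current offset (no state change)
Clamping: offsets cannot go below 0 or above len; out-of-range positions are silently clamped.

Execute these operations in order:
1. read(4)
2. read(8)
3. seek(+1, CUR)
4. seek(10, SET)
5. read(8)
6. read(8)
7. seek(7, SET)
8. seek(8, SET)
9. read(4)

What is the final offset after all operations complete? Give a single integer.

Answer: 12

Derivation:
After 1 (read(4)): returned 'C91V', offset=4
After 2 (read(8)): returned 'CR9KIHNJ', offset=12
After 3 (seek(+1, CUR)): offset=13
After 4 (seek(10, SET)): offset=10
After 5 (read(8)): returned 'NJ9FO0', offset=16
After 6 (read(8)): returned '', offset=16
After 7 (seek(7, SET)): offset=7
After 8 (seek(8, SET)): offset=8
After 9 (read(4)): returned 'IHNJ', offset=12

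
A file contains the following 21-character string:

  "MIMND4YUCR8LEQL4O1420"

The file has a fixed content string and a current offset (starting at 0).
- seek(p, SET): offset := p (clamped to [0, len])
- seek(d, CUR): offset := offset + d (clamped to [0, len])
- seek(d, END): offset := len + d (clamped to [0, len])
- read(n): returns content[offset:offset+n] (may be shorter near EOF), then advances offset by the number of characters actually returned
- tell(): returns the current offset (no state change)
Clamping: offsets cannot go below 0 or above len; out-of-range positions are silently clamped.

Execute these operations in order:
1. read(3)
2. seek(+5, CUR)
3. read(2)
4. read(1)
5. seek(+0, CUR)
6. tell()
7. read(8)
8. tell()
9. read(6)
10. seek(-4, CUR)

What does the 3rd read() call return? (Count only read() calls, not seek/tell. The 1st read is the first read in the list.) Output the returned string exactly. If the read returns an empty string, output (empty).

After 1 (read(3)): returned 'MIM', offset=3
After 2 (seek(+5, CUR)): offset=8
After 3 (read(2)): returned 'CR', offset=10
After 4 (read(1)): returned '8', offset=11
After 5 (seek(+0, CUR)): offset=11
After 6 (tell()): offset=11
After 7 (read(8)): returned 'LEQL4O14', offset=19
After 8 (tell()): offset=19
After 9 (read(6)): returned '20', offset=21
After 10 (seek(-4, CUR)): offset=17

Answer: 8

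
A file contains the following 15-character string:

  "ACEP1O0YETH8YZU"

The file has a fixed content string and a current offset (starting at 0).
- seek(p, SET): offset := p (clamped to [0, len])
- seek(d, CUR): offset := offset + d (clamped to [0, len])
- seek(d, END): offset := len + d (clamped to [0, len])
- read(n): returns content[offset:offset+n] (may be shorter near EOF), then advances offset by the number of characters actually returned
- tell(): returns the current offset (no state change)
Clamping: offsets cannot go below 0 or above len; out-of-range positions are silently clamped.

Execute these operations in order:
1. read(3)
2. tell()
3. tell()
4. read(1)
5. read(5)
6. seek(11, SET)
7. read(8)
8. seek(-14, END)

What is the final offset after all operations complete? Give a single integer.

After 1 (read(3)): returned 'ACE', offset=3
After 2 (tell()): offset=3
After 3 (tell()): offset=3
After 4 (read(1)): returned 'P', offset=4
After 5 (read(5)): returned '1O0YE', offset=9
After 6 (seek(11, SET)): offset=11
After 7 (read(8)): returned '8YZU', offset=15
After 8 (seek(-14, END)): offset=1

Answer: 1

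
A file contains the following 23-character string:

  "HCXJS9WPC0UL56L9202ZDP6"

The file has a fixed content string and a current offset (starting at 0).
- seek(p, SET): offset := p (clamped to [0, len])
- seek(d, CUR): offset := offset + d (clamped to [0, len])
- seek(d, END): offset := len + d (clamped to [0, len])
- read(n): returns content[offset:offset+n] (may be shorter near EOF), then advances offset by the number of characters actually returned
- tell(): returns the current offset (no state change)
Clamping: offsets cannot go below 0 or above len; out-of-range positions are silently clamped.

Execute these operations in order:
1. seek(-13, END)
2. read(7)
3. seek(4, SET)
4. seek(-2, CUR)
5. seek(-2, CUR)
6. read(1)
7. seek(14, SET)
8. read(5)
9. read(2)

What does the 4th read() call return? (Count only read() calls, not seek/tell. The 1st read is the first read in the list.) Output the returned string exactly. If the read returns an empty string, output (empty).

After 1 (seek(-13, END)): offset=10
After 2 (read(7)): returned 'UL56L92', offset=17
After 3 (seek(4, SET)): offset=4
After 4 (seek(-2, CUR)): offset=2
After 5 (seek(-2, CUR)): offset=0
After 6 (read(1)): returned 'H', offset=1
After 7 (seek(14, SET)): offset=14
After 8 (read(5)): returned 'L9202', offset=19
After 9 (read(2)): returned 'ZD', offset=21

Answer: ZD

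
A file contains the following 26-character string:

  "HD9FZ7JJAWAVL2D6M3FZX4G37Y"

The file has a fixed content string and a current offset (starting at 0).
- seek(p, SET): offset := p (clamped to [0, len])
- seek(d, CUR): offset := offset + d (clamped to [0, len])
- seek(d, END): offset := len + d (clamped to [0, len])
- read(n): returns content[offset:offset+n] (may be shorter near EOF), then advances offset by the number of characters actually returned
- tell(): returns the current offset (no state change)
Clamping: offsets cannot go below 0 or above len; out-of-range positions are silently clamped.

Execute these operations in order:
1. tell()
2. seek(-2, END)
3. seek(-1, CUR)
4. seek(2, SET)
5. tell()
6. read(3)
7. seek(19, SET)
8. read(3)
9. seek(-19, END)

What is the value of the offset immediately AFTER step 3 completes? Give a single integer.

After 1 (tell()): offset=0
After 2 (seek(-2, END)): offset=24
After 3 (seek(-1, CUR)): offset=23

Answer: 23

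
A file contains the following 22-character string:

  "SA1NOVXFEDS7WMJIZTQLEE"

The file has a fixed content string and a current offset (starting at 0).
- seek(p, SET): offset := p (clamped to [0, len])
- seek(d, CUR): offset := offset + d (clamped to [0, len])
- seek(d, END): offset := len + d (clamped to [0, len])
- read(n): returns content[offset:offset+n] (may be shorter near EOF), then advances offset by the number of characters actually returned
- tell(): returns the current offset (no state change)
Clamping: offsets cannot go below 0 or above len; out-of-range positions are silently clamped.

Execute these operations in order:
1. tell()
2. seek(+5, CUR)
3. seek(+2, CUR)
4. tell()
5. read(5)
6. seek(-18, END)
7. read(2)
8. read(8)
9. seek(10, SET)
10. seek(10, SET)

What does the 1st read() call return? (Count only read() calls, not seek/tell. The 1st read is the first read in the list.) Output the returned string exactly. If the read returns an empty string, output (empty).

Answer: FEDS7

Derivation:
After 1 (tell()): offset=0
After 2 (seek(+5, CUR)): offset=5
After 3 (seek(+2, CUR)): offset=7
After 4 (tell()): offset=7
After 5 (read(5)): returned 'FEDS7', offset=12
After 6 (seek(-18, END)): offset=4
After 7 (read(2)): returned 'OV', offset=6
After 8 (read(8)): returned 'XFEDS7WM', offset=14
After 9 (seek(10, SET)): offset=10
After 10 (seek(10, SET)): offset=10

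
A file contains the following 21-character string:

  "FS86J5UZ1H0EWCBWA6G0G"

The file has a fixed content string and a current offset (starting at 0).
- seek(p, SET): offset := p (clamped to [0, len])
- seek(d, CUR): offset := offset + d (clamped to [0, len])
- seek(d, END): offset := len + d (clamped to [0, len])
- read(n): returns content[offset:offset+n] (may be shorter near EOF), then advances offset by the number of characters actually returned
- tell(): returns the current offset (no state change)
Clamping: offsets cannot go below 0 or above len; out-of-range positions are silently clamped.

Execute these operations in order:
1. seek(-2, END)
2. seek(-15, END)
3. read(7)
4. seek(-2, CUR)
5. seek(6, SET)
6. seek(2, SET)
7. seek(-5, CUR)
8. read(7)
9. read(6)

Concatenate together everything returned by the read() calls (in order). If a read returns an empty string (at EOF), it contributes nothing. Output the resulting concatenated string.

After 1 (seek(-2, END)): offset=19
After 2 (seek(-15, END)): offset=6
After 3 (read(7)): returned 'UZ1H0EW', offset=13
After 4 (seek(-2, CUR)): offset=11
After 5 (seek(6, SET)): offset=6
After 6 (seek(2, SET)): offset=2
After 7 (seek(-5, CUR)): offset=0
After 8 (read(7)): returned 'FS86J5U', offset=7
After 9 (read(6)): returned 'Z1H0EW', offset=13

Answer: UZ1H0EWFS86J5UZ1H0EW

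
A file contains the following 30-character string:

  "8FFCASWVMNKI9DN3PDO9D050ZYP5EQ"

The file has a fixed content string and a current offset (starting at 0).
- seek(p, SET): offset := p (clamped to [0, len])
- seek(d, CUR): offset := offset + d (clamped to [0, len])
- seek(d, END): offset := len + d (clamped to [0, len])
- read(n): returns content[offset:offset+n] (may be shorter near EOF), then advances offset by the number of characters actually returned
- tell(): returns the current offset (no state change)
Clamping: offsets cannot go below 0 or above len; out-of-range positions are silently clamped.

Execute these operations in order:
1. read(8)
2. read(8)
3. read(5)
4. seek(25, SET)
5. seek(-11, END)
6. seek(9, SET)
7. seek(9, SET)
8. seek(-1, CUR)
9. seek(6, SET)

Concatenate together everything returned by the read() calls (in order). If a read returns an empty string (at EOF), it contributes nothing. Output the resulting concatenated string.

After 1 (read(8)): returned '8FFCASWV', offset=8
After 2 (read(8)): returned 'MNKI9DN3', offset=16
After 3 (read(5)): returned 'PDO9D', offset=21
After 4 (seek(25, SET)): offset=25
After 5 (seek(-11, END)): offset=19
After 6 (seek(9, SET)): offset=9
After 7 (seek(9, SET)): offset=9
After 8 (seek(-1, CUR)): offset=8
After 9 (seek(6, SET)): offset=6

Answer: 8FFCASWVMNKI9DN3PDO9D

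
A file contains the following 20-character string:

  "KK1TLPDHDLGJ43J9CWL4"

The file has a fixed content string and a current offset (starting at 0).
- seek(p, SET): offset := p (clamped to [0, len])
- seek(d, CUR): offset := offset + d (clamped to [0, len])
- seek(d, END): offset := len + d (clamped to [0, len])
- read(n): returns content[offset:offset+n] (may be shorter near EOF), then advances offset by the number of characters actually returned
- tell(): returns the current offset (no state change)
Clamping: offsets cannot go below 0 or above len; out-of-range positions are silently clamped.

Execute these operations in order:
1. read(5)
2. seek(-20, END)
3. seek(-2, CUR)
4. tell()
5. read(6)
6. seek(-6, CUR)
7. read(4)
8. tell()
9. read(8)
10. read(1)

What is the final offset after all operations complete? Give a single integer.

Answer: 13

Derivation:
After 1 (read(5)): returned 'KK1TL', offset=5
After 2 (seek(-20, END)): offset=0
After 3 (seek(-2, CUR)): offset=0
After 4 (tell()): offset=0
After 5 (read(6)): returned 'KK1TLP', offset=6
After 6 (seek(-6, CUR)): offset=0
After 7 (read(4)): returned 'KK1T', offset=4
After 8 (tell()): offset=4
After 9 (read(8)): returned 'LPDHDLGJ', offset=12
After 10 (read(1)): returned '4', offset=13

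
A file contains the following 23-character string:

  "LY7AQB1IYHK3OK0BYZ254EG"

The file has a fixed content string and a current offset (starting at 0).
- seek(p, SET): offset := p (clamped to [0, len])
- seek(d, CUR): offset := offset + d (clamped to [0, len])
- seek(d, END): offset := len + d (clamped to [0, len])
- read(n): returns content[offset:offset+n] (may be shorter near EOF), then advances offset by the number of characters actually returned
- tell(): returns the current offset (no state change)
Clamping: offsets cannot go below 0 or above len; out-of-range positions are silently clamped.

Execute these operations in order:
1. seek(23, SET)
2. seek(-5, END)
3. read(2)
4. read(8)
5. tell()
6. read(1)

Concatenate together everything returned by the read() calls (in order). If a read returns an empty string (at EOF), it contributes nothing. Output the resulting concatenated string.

After 1 (seek(23, SET)): offset=23
After 2 (seek(-5, END)): offset=18
After 3 (read(2)): returned '25', offset=20
After 4 (read(8)): returned '4EG', offset=23
After 5 (tell()): offset=23
After 6 (read(1)): returned '', offset=23

Answer: 254EG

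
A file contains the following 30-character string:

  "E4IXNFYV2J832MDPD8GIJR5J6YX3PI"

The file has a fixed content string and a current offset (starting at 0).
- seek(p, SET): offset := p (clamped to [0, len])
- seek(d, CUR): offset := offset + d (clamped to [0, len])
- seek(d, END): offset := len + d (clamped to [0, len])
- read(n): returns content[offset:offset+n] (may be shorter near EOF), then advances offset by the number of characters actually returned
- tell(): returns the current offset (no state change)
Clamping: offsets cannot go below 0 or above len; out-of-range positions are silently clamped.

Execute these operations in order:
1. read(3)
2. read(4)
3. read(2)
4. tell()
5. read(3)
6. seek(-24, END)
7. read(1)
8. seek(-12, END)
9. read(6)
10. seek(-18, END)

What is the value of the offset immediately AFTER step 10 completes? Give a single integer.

After 1 (read(3)): returned 'E4I', offset=3
After 2 (read(4)): returned 'XNFY', offset=7
After 3 (read(2)): returned 'V2', offset=9
After 4 (tell()): offset=9
After 5 (read(3)): returned 'J83', offset=12
After 6 (seek(-24, END)): offset=6
After 7 (read(1)): returned 'Y', offset=7
After 8 (seek(-12, END)): offset=18
After 9 (read(6)): returned 'GIJR5J', offset=24
After 10 (seek(-18, END)): offset=12

Answer: 12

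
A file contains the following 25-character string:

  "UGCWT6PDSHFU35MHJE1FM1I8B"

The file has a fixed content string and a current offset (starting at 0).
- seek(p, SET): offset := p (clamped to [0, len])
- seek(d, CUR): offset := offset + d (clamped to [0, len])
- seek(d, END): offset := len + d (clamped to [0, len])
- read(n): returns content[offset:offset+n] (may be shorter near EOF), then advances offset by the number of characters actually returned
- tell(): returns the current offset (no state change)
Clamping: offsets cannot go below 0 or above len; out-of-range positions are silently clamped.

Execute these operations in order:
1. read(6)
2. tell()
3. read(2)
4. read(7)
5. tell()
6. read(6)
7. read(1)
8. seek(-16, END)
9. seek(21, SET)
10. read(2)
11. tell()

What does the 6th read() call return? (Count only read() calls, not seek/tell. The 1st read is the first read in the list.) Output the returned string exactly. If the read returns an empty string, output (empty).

After 1 (read(6)): returned 'UGCWT6', offset=6
After 2 (tell()): offset=6
After 3 (read(2)): returned 'PD', offset=8
After 4 (read(7)): returned 'SHFU35M', offset=15
After 5 (tell()): offset=15
After 6 (read(6)): returned 'HJE1FM', offset=21
After 7 (read(1)): returned '1', offset=22
After 8 (seek(-16, END)): offset=9
After 9 (seek(21, SET)): offset=21
After 10 (read(2)): returned '1I', offset=23
After 11 (tell()): offset=23

Answer: 1I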